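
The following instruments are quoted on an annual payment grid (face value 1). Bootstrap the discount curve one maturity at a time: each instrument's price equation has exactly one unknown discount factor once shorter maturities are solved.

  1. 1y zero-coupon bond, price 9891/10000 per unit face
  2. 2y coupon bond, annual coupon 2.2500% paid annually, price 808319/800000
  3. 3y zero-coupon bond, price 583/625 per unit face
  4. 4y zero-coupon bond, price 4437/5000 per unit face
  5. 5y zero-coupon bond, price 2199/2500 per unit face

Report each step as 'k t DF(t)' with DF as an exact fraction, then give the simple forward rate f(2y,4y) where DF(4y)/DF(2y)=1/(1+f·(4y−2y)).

step 1 [1y] zero: DF = P = 9891/10000 ≈ 0.989100
step 2 [2y] bond c/1=9/400: DF=(808319/800000 − 9/400·(0.989100))/(1+9/400) = 604/625 ≈ 0.966400
step 3 [3y] zero: DF = P = 583/625 ≈ 0.932800
step 4 [4y] zero: DF = P = 4437/5000 ≈ 0.887400
step 5 [5y] zero: DF = P = 2199/2500 ≈ 0.879600

1 1 9891/10000
2 2 604/625
3 3 583/625
4 4 4437/5000
5 5 2199/2500
f(2y,4y) = ((604/625)/(4437/5000) − 1)/(2) = 395/8874 ≈ 4.4512%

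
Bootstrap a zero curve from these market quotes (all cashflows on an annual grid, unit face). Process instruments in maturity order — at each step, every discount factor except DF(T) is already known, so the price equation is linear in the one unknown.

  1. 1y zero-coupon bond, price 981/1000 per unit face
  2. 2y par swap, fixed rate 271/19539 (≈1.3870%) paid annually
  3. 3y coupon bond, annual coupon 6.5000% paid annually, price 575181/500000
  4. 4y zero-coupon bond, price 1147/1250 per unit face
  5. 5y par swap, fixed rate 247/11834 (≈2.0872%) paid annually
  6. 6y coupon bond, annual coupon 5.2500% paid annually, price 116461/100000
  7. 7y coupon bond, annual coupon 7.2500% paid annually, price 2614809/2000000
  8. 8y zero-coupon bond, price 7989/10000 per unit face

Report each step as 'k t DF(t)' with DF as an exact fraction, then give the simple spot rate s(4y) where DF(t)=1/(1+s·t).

1 1 981/1000
2 2 9729/10000
3 3 9609/10000
4 4 1147/1250
5 5 2253/2500
6 6 544/625
7 7 4201/5000
8 8 7989/10000
s(4y) = (1/(1147/1250) − 1)/(4) = 103/4588 ≈ 2.2450%

step 1 [1y] zero: DF = P = 981/1000 ≈ 0.981000
step 2 [2y] swap r/1=271/19539: DF=(1 − 271/19539·(0.981000))/(1+271/19539) = 9729/10000 ≈ 0.972900
step 3 [3y] bond c/1=13/200: DF=(575181/500000 − 13/200·(0.981000+0.972900))/(1+13/200) = 9609/10000 ≈ 0.960900
step 4 [4y] zero: DF = P = 1147/1250 ≈ 0.917600
step 5 [5y] swap r/1=247/11834: DF=(1 − 247/11834·(0.981000+0.972900+0.960900+0.917600))/(1+247/11834) = 2253/2500 ≈ 0.901200
step 6 [6y] bond c/1=21/400: DF=(116461/100000 − 21/400·(0.981000+0.972900+0.960900+0.917600+0.901200))/(1+21/400) = 544/625 ≈ 0.870400
step 7 [7y] bond c/1=29/400: DF=(2614809/2000000 − 29/400·(0.981000+0.972900+0.960900+0.917600+0.901200+0.870400))/(1+29/400) = 4201/5000 ≈ 0.840200
step 8 [8y] zero: DF = P = 7989/10000 ≈ 0.798900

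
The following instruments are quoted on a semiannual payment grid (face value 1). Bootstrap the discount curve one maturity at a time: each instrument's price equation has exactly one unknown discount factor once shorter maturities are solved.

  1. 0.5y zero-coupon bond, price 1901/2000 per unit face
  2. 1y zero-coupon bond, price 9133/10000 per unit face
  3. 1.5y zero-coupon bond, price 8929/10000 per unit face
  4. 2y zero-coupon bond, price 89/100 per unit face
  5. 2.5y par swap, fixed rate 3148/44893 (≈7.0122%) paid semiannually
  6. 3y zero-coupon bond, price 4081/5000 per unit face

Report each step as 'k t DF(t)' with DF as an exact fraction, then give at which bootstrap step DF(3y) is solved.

step 1 [0.5y] zero: DF = P = 1901/2000 ≈ 0.950500
step 2 [1y] zero: DF = P = 9133/10000 ≈ 0.913300
step 3 [1.5y] zero: DF = P = 8929/10000 ≈ 0.892900
step 4 [2y] zero: DF = P = 89/100 ≈ 0.890000
step 5 [2.5y] swap r/2=1574/44893: DF=(1 − 1574/44893·(0.950500+0.913300+0.892900+0.890000))/(1+1574/44893) = 4213/5000 ≈ 0.842600
step 6 [3y] zero: DF = P = 4081/5000 ≈ 0.816200

1 1/2 1901/2000
2 1 9133/10000
3 3/2 8929/10000
4 2 89/100
5 5/2 4213/5000
6 3 4081/5000
DF(3y) is solved at step 6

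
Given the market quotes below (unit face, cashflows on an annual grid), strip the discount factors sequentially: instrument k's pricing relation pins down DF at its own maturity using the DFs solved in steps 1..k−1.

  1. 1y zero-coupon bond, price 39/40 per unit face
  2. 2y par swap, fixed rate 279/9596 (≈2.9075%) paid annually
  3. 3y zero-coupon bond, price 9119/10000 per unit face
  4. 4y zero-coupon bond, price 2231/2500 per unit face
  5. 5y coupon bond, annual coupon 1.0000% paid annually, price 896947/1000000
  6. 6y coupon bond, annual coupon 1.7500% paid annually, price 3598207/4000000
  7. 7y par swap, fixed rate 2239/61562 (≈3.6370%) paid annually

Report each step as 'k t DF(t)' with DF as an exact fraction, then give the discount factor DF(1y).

step 1 [1y] zero: DF = P = 39/40 ≈ 0.975000
step 2 [2y] swap r/1=279/9596: DF=(1 − 279/9596·(0.975000))/(1+279/9596) = 4721/5000 ≈ 0.944200
step 3 [3y] zero: DF = P = 9119/10000 ≈ 0.911900
step 4 [4y] zero: DF = P = 2231/2500 ≈ 0.892400
step 5 [5y] bond c/1=1/100: DF=(896947/1000000 − 1/100·(0.975000+0.944200+0.911900+0.892400))/(1+1/100) = 532/625 ≈ 0.851200
step 6 [6y] bond c/1=7/400: DF=(3598207/4000000 − 7/400·(0.975000+0.944200+0.911900+0.892400+0.851200))/(1+7/400) = 4027/5000 ≈ 0.805400
step 7 [7y] swap r/1=2239/61562: DF=(1 − 2239/61562·(0.975000+0.944200+0.911900+0.892400+0.851200+0.805400))/(1+2239/61562) = 7761/10000 ≈ 0.776100

1 1 39/40
2 2 4721/5000
3 3 9119/10000
4 4 2231/2500
5 5 532/625
6 6 4027/5000
7 7 7761/10000
DF(1y) = 39/40 ≈ 0.975000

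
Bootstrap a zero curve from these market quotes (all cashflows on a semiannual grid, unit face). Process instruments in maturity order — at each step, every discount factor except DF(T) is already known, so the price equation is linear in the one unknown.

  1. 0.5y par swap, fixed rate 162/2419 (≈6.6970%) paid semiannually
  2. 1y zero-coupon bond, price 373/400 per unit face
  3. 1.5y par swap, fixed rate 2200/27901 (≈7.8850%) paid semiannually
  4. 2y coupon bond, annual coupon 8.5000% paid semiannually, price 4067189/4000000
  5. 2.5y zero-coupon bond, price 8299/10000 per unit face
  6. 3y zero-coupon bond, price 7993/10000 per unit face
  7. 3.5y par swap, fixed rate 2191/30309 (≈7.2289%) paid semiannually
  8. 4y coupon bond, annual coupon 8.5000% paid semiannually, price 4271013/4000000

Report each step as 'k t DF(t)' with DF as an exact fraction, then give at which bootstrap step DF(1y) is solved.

1 1/2 2419/2500
2 1 373/400
3 3/2 89/100
4 2 1077/1250
5 5/2 8299/10000
6 3 7993/10000
7 7/2 7809/10000
8 4 7771/10000
DF(1y) is solved at step 2

step 1 [0.5y] swap r/2=81/2419: DF=(1 − 81/2419·(0))/(1+81/2419) = 2419/2500 ≈ 0.967600
step 2 [1y] zero: DF = P = 373/400 ≈ 0.932500
step 3 [1.5y] swap r/2=1100/27901: DF=(1 − 1100/27901·(0.967600+0.932500))/(1+1100/27901) = 89/100 ≈ 0.890000
step 4 [2y] bond c/2=17/400: DF=(4067189/4000000 − 17/400·(0.967600+0.932500+0.890000))/(1+17/400) = 1077/1250 ≈ 0.861600
step 5 [2.5y] zero: DF = P = 8299/10000 ≈ 0.829900
step 6 [3y] zero: DF = P = 7993/10000 ≈ 0.799300
step 7 [3.5y] swap r/2=2191/60618: DF=(1 − 2191/60618·(0.967600+0.932500+0.890000+0.861600+0.829900+0.799300))/(1+2191/60618) = 7809/10000 ≈ 0.780900
step 8 [4y] bond c/2=17/400: DF=(4271013/4000000 − 17/400·(0.967600+0.932500+0.890000+0.861600+0.829900+0.799300+0.780900))/(1+17/400) = 7771/10000 ≈ 0.777100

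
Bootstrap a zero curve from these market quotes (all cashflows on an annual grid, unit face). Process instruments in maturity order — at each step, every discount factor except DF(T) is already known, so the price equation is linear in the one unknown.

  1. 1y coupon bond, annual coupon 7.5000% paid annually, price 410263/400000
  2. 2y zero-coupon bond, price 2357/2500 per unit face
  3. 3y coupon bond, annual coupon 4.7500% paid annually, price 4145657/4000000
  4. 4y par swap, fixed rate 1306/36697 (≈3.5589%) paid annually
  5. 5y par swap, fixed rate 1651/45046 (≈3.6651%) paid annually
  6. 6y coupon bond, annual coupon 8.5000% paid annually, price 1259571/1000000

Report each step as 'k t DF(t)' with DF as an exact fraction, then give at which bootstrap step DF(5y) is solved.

1 1 9541/10000
2 2 2357/2500
3 3 4517/5000
4 4 4347/5000
5 5 8349/10000
6 6 101/125
DF(5y) is solved at step 5

step 1 [1y] bond c/1=3/40: DF=(410263/400000 − 3/40·(0))/(1+3/40) = 9541/10000 ≈ 0.954100
step 2 [2y] zero: DF = P = 2357/2500 ≈ 0.942800
step 3 [3y] bond c/1=19/400: DF=(4145657/4000000 − 19/400·(0.954100+0.942800))/(1+19/400) = 4517/5000 ≈ 0.903400
step 4 [4y] swap r/1=1306/36697: DF=(1 − 1306/36697·(0.954100+0.942800+0.903400))/(1+1306/36697) = 4347/5000 ≈ 0.869400
step 5 [5y] swap r/1=1651/45046: DF=(1 − 1651/45046·(0.954100+0.942800+0.903400+0.869400))/(1+1651/45046) = 8349/10000 ≈ 0.834900
step 6 [6y] bond c/1=17/200: DF=(1259571/1000000 − 17/200·(0.954100+0.942800+0.903400+0.869400+0.834900))/(1+17/200) = 101/125 ≈ 0.808000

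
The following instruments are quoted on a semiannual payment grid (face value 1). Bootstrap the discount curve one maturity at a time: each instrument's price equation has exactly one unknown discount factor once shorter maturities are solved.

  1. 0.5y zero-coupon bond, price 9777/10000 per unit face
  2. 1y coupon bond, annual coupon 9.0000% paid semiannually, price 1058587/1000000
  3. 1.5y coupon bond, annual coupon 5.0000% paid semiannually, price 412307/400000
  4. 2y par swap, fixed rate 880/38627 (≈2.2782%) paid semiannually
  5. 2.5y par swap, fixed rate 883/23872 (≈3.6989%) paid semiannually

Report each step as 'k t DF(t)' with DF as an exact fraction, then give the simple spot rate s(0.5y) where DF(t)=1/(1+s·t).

step 1 [0.5y] zero: DF = P = 9777/10000 ≈ 0.977700
step 2 [1y] bond c/2=9/200: DF=(1058587/1000000 − 9/200·(0.977700))/(1+9/200) = 9709/10000 ≈ 0.970900
step 3 [1.5y] bond c/2=1/40: DF=(412307/400000 − 1/40·(0.977700+0.970900))/(1+1/40) = 9581/10000 ≈ 0.958100
step 4 [2y] swap r/2=440/38627: DF=(1 − 440/38627·(0.977700+0.970900+0.958100))/(1+440/38627) = 239/250 ≈ 0.956000
step 5 [2.5y] swap r/2=883/47744: DF=(1 − 883/47744·(0.977700+0.970900+0.958100+0.956000))/(1+883/47744) = 9117/10000 ≈ 0.911700

1 1/2 9777/10000
2 1 9709/10000
3 3/2 9581/10000
4 2 239/250
5 5/2 9117/10000
s(0.5y) = (1/(9777/10000) − 1)/(1/2) = 446/9777 ≈ 4.5617%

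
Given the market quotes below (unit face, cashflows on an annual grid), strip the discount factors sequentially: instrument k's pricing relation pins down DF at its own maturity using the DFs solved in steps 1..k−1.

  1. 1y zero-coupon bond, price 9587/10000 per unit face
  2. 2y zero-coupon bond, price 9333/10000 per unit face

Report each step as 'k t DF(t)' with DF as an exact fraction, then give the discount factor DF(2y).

1 1 9587/10000
2 2 9333/10000
DF(2y) = 9333/10000 ≈ 0.933300

step 1 [1y] zero: DF = P = 9587/10000 ≈ 0.958700
step 2 [2y] zero: DF = P = 9333/10000 ≈ 0.933300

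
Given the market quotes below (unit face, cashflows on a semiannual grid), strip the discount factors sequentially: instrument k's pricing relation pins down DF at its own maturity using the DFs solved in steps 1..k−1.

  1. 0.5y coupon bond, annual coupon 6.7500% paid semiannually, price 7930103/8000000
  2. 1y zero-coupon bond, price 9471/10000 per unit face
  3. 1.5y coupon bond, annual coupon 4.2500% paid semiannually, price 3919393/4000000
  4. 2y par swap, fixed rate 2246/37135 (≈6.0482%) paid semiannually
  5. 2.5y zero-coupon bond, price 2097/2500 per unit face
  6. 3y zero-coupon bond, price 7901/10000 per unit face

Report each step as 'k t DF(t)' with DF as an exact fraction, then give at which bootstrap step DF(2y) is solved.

1 1/2 9589/10000
2 1 9471/10000
3 3/2 4599/5000
4 2 8877/10000
5 5/2 2097/2500
6 3 7901/10000
DF(2y) is solved at step 4

step 1 [0.5y] bond c/2=27/800: DF=(7930103/8000000 − 27/800·(0))/(1+27/800) = 9589/10000 ≈ 0.958900
step 2 [1y] zero: DF = P = 9471/10000 ≈ 0.947100
step 3 [1.5y] bond c/2=17/800: DF=(3919393/4000000 − 17/800·(0.958900+0.947100))/(1+17/800) = 4599/5000 ≈ 0.919800
step 4 [2y] swap r/2=1123/37135: DF=(1 − 1123/37135·(0.958900+0.947100+0.919800))/(1+1123/37135) = 8877/10000 ≈ 0.887700
step 5 [2.5y] zero: DF = P = 2097/2500 ≈ 0.838800
step 6 [3y] zero: DF = P = 7901/10000 ≈ 0.790100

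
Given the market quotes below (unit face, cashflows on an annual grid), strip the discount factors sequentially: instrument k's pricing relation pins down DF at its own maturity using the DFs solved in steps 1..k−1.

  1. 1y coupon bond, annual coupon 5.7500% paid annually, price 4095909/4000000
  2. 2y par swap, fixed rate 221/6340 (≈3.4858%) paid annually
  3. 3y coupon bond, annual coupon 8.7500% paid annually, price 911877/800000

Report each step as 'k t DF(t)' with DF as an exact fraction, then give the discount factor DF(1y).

1 1 9683/10000
2 2 9337/10000
3 3 8951/10000
DF(1y) = 9683/10000 ≈ 0.968300

step 1 [1y] bond c/1=23/400: DF=(4095909/4000000 − 23/400·(0))/(1+23/400) = 9683/10000 ≈ 0.968300
step 2 [2y] swap r/1=221/6340: DF=(1 − 221/6340·(0.968300))/(1+221/6340) = 9337/10000 ≈ 0.933700
step 3 [3y] bond c/1=7/80: DF=(911877/800000 − 7/80·(0.968300+0.933700))/(1+7/80) = 8951/10000 ≈ 0.895100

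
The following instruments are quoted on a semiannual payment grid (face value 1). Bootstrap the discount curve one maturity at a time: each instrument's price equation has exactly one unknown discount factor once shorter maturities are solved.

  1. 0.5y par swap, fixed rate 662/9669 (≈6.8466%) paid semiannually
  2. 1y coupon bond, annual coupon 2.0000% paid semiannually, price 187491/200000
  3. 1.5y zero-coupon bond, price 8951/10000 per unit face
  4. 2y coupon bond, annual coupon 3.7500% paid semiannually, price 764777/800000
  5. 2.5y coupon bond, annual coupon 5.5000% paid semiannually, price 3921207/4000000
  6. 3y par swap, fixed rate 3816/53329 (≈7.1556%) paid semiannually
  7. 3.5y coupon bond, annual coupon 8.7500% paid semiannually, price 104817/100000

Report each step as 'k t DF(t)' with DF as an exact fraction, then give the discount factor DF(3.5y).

1 1/2 9669/10000
2 1 4593/5000
3 3/2 8951/10000
4 2 1109/1250
5 5/2 8559/10000
6 3 2023/2500
7 7/2 7807/10000
DF(3.5y) = 7807/10000 ≈ 0.780700

step 1 [0.5y] swap r/2=331/9669: DF=(1 − 331/9669·(0))/(1+331/9669) = 9669/10000 ≈ 0.966900
step 2 [1y] bond c/2=1/100: DF=(187491/200000 − 1/100·(0.966900))/(1+1/100) = 4593/5000 ≈ 0.918600
step 3 [1.5y] zero: DF = P = 8951/10000 ≈ 0.895100
step 4 [2y] bond c/2=3/160: DF=(764777/800000 − 3/160·(0.966900+0.918600+0.895100))/(1+3/160) = 1109/1250 ≈ 0.887200
step 5 [2.5y] bond c/2=11/400: DF=(3921207/4000000 − 11/400·(0.966900+0.918600+0.895100+0.887200))/(1+11/400) = 8559/10000 ≈ 0.855900
step 6 [3y] swap r/2=1908/53329: DF=(1 − 1908/53329·(0.966900+0.918600+0.895100+0.887200+0.855900))/(1+1908/53329) = 2023/2500 ≈ 0.809200
step 7 [3.5y] bond c/2=7/160: DF=(104817/100000 − 7/160·(0.966900+0.918600+0.895100+0.887200+0.855900+0.809200))/(1+7/160) = 7807/10000 ≈ 0.780700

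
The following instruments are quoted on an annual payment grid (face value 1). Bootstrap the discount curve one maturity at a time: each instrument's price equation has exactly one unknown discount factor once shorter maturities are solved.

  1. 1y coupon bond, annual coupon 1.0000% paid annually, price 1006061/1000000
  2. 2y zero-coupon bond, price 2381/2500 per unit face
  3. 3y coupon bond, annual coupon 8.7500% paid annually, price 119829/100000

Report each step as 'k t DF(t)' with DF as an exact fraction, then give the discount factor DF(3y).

step 1 [1y] bond c/1=1/100: DF=(1006061/1000000 − 1/100·(0))/(1+1/100) = 9961/10000 ≈ 0.996100
step 2 [2y] zero: DF = P = 2381/2500 ≈ 0.952400
step 3 [3y] bond c/1=7/80: DF=(119829/100000 − 7/80·(0.996100+0.952400))/(1+7/80) = 9451/10000 ≈ 0.945100

1 1 9961/10000
2 2 2381/2500
3 3 9451/10000
DF(3y) = 9451/10000 ≈ 0.945100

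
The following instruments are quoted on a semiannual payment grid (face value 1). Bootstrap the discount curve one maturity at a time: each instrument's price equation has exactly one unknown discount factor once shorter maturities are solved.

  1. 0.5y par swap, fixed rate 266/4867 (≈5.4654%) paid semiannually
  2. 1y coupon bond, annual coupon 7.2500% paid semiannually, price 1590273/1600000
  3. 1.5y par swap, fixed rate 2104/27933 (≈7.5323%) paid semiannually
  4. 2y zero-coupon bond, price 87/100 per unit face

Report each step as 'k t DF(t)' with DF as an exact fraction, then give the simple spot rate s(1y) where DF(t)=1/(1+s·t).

step 1 [0.5y] swap r/2=133/4867: DF=(1 − 133/4867·(0))/(1+133/4867) = 4867/5000 ≈ 0.973400
step 2 [1y] bond c/2=29/800: DF=(1590273/1600000 − 29/800·(0.973400))/(1+29/800) = 9251/10000 ≈ 0.925100
step 3 [1.5y] swap r/2=1052/27933: DF=(1 − 1052/27933·(0.973400+0.925100))/(1+1052/27933) = 2237/2500 ≈ 0.894800
step 4 [2y] zero: DF = P = 87/100 ≈ 0.870000

1 1/2 4867/5000
2 1 9251/10000
3 3/2 2237/2500
4 2 87/100
s(1y) = (1/(9251/10000) − 1)/(1) = 749/9251 ≈ 8.0964%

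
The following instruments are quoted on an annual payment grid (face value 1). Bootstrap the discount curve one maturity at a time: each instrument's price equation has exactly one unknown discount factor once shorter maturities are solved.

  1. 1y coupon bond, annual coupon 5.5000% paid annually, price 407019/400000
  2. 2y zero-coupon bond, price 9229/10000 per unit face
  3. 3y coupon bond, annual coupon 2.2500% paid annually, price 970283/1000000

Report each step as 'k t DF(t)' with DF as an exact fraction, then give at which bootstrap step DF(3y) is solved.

1 1 1929/2000
2 2 9229/10000
3 3 4537/5000
DF(3y) is solved at step 3

step 1 [1y] bond c/1=11/200: DF=(407019/400000 − 11/200·(0))/(1+11/200) = 1929/2000 ≈ 0.964500
step 2 [2y] zero: DF = P = 9229/10000 ≈ 0.922900
step 3 [3y] bond c/1=9/400: DF=(970283/1000000 − 9/400·(0.964500+0.922900))/(1+9/400) = 4537/5000 ≈ 0.907400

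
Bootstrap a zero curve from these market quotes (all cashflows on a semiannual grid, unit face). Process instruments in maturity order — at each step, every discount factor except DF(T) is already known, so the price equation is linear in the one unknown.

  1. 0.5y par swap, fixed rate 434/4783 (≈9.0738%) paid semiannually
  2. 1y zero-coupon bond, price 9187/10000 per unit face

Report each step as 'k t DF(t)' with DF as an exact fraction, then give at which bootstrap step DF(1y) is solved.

step 1 [0.5y] swap r/2=217/4783: DF=(1 − 217/4783·(0))/(1+217/4783) = 4783/5000 ≈ 0.956600
step 2 [1y] zero: DF = P = 9187/10000 ≈ 0.918700

1 1/2 4783/5000
2 1 9187/10000
DF(1y) is solved at step 2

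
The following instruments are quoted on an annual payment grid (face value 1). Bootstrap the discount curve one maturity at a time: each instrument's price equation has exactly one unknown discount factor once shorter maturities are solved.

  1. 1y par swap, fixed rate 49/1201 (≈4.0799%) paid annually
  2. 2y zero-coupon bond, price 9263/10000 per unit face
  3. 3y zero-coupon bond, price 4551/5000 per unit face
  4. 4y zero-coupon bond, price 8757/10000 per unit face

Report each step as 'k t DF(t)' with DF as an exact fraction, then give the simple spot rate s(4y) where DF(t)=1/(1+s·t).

step 1 [1y] swap r/1=49/1201: DF=(1 − 49/1201·(0))/(1+49/1201) = 1201/1250 ≈ 0.960800
step 2 [2y] zero: DF = P = 9263/10000 ≈ 0.926300
step 3 [3y] zero: DF = P = 4551/5000 ≈ 0.910200
step 4 [4y] zero: DF = P = 8757/10000 ≈ 0.875700

1 1 1201/1250
2 2 9263/10000
3 3 4551/5000
4 4 8757/10000
s(4y) = (1/(8757/10000) − 1)/(4) = 1243/35028 ≈ 3.5486%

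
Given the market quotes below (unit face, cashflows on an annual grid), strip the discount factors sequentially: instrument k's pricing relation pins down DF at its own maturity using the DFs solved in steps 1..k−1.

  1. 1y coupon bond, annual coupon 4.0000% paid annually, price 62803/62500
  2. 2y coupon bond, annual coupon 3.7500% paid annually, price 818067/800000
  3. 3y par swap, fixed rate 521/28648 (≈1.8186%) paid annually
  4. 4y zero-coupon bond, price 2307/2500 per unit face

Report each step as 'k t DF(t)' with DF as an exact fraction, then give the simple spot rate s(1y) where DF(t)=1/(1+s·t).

1 1 4831/5000
2 2 9507/10000
3 3 9479/10000
4 4 2307/2500
s(1y) = (1/(4831/5000) − 1)/(1) = 169/4831 ≈ 3.4982%

step 1 [1y] bond c/1=1/25: DF=(62803/62500 − 1/25·(0))/(1+1/25) = 4831/5000 ≈ 0.966200
step 2 [2y] bond c/1=3/80: DF=(818067/800000 − 3/80·(0.966200))/(1+3/80) = 9507/10000 ≈ 0.950700
step 3 [3y] swap r/1=521/28648: DF=(1 − 521/28648·(0.966200+0.950700))/(1+521/28648) = 9479/10000 ≈ 0.947900
step 4 [4y] zero: DF = P = 2307/2500 ≈ 0.922800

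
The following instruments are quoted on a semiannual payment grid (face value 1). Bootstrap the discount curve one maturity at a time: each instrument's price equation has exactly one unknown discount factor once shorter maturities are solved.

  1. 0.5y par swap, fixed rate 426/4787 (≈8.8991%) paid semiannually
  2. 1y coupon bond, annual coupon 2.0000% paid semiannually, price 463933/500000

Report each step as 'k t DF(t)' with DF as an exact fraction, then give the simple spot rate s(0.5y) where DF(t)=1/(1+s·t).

1 1/2 4787/5000
2 1 2273/2500
s(0.5y) = (1/(4787/5000) − 1)/(1/2) = 426/4787 ≈ 8.8991%

step 1 [0.5y] swap r/2=213/4787: DF=(1 − 213/4787·(0))/(1+213/4787) = 4787/5000 ≈ 0.957400
step 2 [1y] bond c/2=1/100: DF=(463933/500000 − 1/100·(0.957400))/(1+1/100) = 2273/2500 ≈ 0.909200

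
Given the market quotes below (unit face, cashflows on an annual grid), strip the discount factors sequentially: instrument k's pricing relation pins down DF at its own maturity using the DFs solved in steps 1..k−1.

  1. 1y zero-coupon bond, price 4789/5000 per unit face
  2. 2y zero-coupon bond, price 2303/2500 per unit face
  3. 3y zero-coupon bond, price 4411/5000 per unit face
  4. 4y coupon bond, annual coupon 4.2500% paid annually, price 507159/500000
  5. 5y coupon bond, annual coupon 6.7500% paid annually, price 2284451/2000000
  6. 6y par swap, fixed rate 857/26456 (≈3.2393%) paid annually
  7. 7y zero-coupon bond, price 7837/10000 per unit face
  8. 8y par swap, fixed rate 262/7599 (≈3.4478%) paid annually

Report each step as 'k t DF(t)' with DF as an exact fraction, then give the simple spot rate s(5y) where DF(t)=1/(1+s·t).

1 1 4789/5000
2 2 2303/2500
3 3 4411/5000
4 4 2151/2500
5 5 841/1000
6 6 4143/5000
7 7 7837/10000
8 8 3821/5000
s(5y) = (1/(841/1000) − 1)/(5) = 159/4205 ≈ 3.7812%

step 1 [1y] zero: DF = P = 4789/5000 ≈ 0.957800
step 2 [2y] zero: DF = P = 2303/2500 ≈ 0.921200
step 3 [3y] zero: DF = P = 4411/5000 ≈ 0.882200
step 4 [4y] bond c/1=17/400: DF=(507159/500000 − 17/400·(0.957800+0.921200+0.882200))/(1+17/400) = 2151/2500 ≈ 0.860400
step 5 [5y] bond c/1=27/400: DF=(2284451/2000000 − 27/400·(0.957800+0.921200+0.882200+0.860400))/(1+27/400) = 841/1000 ≈ 0.841000
step 6 [6y] swap r/1=857/26456: DF=(1 − 857/26456·(0.957800+0.921200+0.882200+0.860400+0.841000))/(1+857/26456) = 4143/5000 ≈ 0.828600
step 7 [7y] zero: DF = P = 7837/10000 ≈ 0.783700
step 8 [8y] swap r/1=262/7599: DF=(1 − 262/7599·(0.957800+0.921200+0.882200+0.860400+0.841000+0.828600+0.783700))/(1+262/7599) = 3821/5000 ≈ 0.764200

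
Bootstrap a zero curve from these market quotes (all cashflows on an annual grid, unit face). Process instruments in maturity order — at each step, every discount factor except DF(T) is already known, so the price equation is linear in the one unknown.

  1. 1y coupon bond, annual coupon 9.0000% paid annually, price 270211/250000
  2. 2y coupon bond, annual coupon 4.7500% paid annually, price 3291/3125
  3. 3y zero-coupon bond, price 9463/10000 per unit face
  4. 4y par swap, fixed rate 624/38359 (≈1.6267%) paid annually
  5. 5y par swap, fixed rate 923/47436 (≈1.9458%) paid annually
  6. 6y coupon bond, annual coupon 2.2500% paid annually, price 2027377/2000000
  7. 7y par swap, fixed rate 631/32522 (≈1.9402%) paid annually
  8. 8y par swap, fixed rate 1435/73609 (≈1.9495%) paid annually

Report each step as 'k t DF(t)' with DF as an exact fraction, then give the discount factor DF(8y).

step 1 [1y] bond c/1=9/100: DF=(270211/250000 − 9/100·(0))/(1+9/100) = 2479/2500 ≈ 0.991600
step 2 [2y] bond c/1=19/400: DF=(3291/3125 − 19/400·(0.991600))/(1+19/400) = 2401/2500 ≈ 0.960400
step 3 [3y] zero: DF = P = 9463/10000 ≈ 0.946300
step 4 [4y] swap r/1=624/38359: DF=(1 − 624/38359·(0.991600+0.960400+0.946300))/(1+624/38359) = 586/625 ≈ 0.937600
step 5 [5y] swap r/1=923/47436: DF=(1 − 923/47436·(0.991600+0.960400+0.946300+0.937600))/(1+923/47436) = 9077/10000 ≈ 0.907700
step 6 [6y] bond c/1=9/400: DF=(2027377/2000000 − 9/400·(0.991600+0.960400+0.946300+0.937600+0.907700))/(1+9/400) = 887/1000 ≈ 0.887000
step 7 [7y] swap r/1=631/32522: DF=(1 − 631/32522·(0.991600+0.960400+0.946300+0.937600+0.907700+0.887000))/(1+631/32522) = 4369/5000 ≈ 0.873800
step 8 [8y] swap r/1=1435/73609: DF=(1 − 1435/73609·(0.991600+0.960400+0.946300+0.937600+0.907700+0.887000+0.873800))/(1+1435/73609) = 1713/2000 ≈ 0.856500

1 1 2479/2500
2 2 2401/2500
3 3 9463/10000
4 4 586/625
5 5 9077/10000
6 6 887/1000
7 7 4369/5000
8 8 1713/2000
DF(8y) = 1713/2000 ≈ 0.856500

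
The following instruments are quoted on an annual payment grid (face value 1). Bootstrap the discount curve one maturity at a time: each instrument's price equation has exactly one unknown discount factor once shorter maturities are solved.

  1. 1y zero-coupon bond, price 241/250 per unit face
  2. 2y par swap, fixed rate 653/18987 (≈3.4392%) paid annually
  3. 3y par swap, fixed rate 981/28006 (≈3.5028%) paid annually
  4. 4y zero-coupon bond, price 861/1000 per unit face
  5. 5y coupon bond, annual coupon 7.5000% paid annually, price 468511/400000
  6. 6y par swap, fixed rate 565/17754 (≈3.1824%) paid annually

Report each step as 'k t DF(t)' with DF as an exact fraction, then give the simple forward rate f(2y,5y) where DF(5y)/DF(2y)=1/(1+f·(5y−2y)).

step 1 [1y] zero: DF = P = 241/250 ≈ 0.964000
step 2 [2y] swap r/1=653/18987: DF=(1 − 653/18987·(0.964000))/(1+653/18987) = 9347/10000 ≈ 0.934700
step 3 [3y] swap r/1=981/28006: DF=(1 − 981/28006·(0.964000+0.934700))/(1+981/28006) = 9019/10000 ≈ 0.901900
step 4 [4y] zero: DF = P = 861/1000 ≈ 0.861000
step 5 [5y] bond c/1=3/40: DF=(468511/400000 − 3/40·(0.964000+0.934700+0.901900+0.861000))/(1+3/40) = 8341/10000 ≈ 0.834100
step 6 [6y] swap r/1=565/17754: DF=(1 − 565/17754·(0.964000+0.934700+0.901900+0.861000+0.834100))/(1+565/17754) = 1661/2000 ≈ 0.830500

1 1 241/250
2 2 9347/10000
3 3 9019/10000
4 4 861/1000
5 5 8341/10000
6 6 1661/2000
f(2y,5y) = ((9347/10000)/(8341/10000) − 1)/(3) = 1006/25023 ≈ 4.0203%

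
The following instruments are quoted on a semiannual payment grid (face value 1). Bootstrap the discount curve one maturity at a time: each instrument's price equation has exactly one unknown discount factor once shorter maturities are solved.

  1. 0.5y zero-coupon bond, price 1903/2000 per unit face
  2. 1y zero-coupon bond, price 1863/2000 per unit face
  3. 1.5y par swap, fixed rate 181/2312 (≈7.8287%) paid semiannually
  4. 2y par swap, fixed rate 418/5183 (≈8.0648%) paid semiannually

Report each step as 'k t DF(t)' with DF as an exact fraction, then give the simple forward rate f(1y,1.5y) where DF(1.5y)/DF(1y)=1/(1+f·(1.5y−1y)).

1 1/2 1903/2000
2 1 1863/2000
3 3/2 4457/5000
4 2 8537/10000
f(1y,1.5y) = ((1863/2000)/(4457/5000) − 1)/(1/2) = 401/4457 ≈ 8.9971%

step 1 [0.5y] zero: DF = P = 1903/2000 ≈ 0.951500
step 2 [1y] zero: DF = P = 1863/2000 ≈ 0.931500
step 3 [1.5y] swap r/2=181/4624: DF=(1 − 181/4624·(0.951500+0.931500))/(1+181/4624) = 4457/5000 ≈ 0.891400
step 4 [2y] swap r/2=209/5183: DF=(1 − 209/5183·(0.951500+0.931500+0.891400))/(1+209/5183) = 8537/10000 ≈ 0.853700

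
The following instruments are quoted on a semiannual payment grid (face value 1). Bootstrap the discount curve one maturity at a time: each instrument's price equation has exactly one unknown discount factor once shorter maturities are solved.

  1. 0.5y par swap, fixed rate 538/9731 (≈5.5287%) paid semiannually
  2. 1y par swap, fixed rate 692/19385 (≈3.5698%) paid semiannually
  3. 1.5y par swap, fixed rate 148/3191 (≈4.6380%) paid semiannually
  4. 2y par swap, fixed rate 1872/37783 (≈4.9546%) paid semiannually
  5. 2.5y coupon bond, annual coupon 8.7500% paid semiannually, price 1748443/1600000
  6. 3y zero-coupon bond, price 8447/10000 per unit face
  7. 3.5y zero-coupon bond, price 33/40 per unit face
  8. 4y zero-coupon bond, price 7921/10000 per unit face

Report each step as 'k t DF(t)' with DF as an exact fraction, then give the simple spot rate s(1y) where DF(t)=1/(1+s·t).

1 1/2 9731/10000
2 1 4827/5000
3 3/2 4667/5000
4 2 1133/1250
5 5/2 4443/5000
6 3 8447/10000
7 7/2 33/40
8 4 7921/10000
s(1y) = (1/(4827/5000) − 1)/(1) = 173/4827 ≈ 3.5840%

step 1 [0.5y] swap r/2=269/9731: DF=(1 − 269/9731·(0))/(1+269/9731) = 9731/10000 ≈ 0.973100
step 2 [1y] swap r/2=346/19385: DF=(1 − 346/19385·(0.973100))/(1+346/19385) = 4827/5000 ≈ 0.965400
step 3 [1.5y] swap r/2=74/3191: DF=(1 − 74/3191·(0.973100+0.965400))/(1+74/3191) = 4667/5000 ≈ 0.933400
step 4 [2y] swap r/2=936/37783: DF=(1 − 936/37783·(0.973100+0.965400+0.933400))/(1+936/37783) = 1133/1250 ≈ 0.906400
step 5 [2.5y] bond c/2=7/160: DF=(1748443/1600000 − 7/160·(0.973100+0.965400+0.933400+0.906400))/(1+7/160) = 4443/5000 ≈ 0.888600
step 6 [3y] zero: DF = P = 8447/10000 ≈ 0.844700
step 7 [3.5y] zero: DF = P = 33/40 ≈ 0.825000
step 8 [4y] zero: DF = P = 7921/10000 ≈ 0.792100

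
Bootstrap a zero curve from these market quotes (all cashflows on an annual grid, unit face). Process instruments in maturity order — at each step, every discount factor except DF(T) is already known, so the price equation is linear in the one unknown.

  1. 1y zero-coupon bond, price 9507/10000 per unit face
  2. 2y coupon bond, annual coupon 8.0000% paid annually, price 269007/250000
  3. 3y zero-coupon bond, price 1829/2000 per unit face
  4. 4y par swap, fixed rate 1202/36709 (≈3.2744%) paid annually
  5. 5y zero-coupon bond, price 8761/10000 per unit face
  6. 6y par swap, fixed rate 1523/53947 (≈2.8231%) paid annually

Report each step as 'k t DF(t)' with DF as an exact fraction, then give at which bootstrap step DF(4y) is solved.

step 1 [1y] zero: DF = P = 9507/10000 ≈ 0.950700
step 2 [2y] bond c/1=2/25: DF=(269007/250000 − 2/25·(0.950700))/(1+2/25) = 9259/10000 ≈ 0.925900
step 3 [3y] zero: DF = P = 1829/2000 ≈ 0.914500
step 4 [4y] swap r/1=1202/36709: DF=(1 − 1202/36709·(0.950700+0.925900+0.914500))/(1+1202/36709) = 4399/5000 ≈ 0.879800
step 5 [5y] zero: DF = P = 8761/10000 ≈ 0.876100
step 6 [6y] swap r/1=1523/53947: DF=(1 − 1523/53947·(0.950700+0.925900+0.914500+0.879800+0.876100))/(1+1523/53947) = 8477/10000 ≈ 0.847700

1 1 9507/10000
2 2 9259/10000
3 3 1829/2000
4 4 4399/5000
5 5 8761/10000
6 6 8477/10000
DF(4y) is solved at step 4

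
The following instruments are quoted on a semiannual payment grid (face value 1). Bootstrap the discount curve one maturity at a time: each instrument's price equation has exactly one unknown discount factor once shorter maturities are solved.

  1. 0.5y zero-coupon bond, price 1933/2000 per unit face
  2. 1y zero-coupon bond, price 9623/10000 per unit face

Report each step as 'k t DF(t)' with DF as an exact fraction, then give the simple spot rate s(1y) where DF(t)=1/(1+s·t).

step 1 [0.5y] zero: DF = P = 1933/2000 ≈ 0.966500
step 2 [1y] zero: DF = P = 9623/10000 ≈ 0.962300

1 1/2 1933/2000
2 1 9623/10000
s(1y) = (1/(9623/10000) − 1)/(1) = 377/9623 ≈ 3.9177%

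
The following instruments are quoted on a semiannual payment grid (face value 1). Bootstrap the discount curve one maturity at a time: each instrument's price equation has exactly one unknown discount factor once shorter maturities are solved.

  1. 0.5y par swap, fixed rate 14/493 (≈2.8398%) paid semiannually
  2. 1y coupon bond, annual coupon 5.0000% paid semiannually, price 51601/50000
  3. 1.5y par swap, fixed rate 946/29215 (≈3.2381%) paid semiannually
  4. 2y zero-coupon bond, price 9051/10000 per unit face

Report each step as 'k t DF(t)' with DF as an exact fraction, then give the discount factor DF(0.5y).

1 1/2 493/500
2 1 2457/2500
3 3/2 9527/10000
4 2 9051/10000
DF(0.5y) = 493/500 ≈ 0.986000

step 1 [0.5y] swap r/2=7/493: DF=(1 − 7/493·(0))/(1+7/493) = 493/500 ≈ 0.986000
step 2 [1y] bond c/2=1/40: DF=(51601/50000 − 1/40·(0.986000))/(1+1/40) = 2457/2500 ≈ 0.982800
step 3 [1.5y] swap r/2=473/29215: DF=(1 − 473/29215·(0.986000+0.982800))/(1+473/29215) = 9527/10000 ≈ 0.952700
step 4 [2y] zero: DF = P = 9051/10000 ≈ 0.905100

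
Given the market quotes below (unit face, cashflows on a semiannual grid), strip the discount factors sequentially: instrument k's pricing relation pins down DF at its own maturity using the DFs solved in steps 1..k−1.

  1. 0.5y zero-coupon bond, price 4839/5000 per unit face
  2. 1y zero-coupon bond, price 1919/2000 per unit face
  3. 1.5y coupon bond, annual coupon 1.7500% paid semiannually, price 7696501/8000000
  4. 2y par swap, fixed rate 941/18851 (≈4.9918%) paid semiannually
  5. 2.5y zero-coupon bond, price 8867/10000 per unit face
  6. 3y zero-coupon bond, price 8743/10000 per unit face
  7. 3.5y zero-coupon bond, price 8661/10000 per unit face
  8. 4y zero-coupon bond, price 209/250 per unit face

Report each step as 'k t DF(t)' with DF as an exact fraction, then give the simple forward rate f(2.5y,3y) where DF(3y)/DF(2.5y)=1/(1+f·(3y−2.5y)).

1 1/2 4839/5000
2 1 1919/2000
3 3/2 937/1000
4 2 9059/10000
5 5/2 8867/10000
6 3 8743/10000
7 7/2 8661/10000
8 4 209/250
f(2.5y,3y) = ((8867/10000)/(8743/10000) − 1)/(1/2) = 248/8743 ≈ 2.8366%

step 1 [0.5y] zero: DF = P = 4839/5000 ≈ 0.967800
step 2 [1y] zero: DF = P = 1919/2000 ≈ 0.959500
step 3 [1.5y] bond c/2=7/800: DF=(7696501/8000000 − 7/800·(0.967800+0.959500))/(1+7/800) = 937/1000 ≈ 0.937000
step 4 [2y] swap r/2=941/37702: DF=(1 − 941/37702·(0.967800+0.959500+0.937000))/(1+941/37702) = 9059/10000 ≈ 0.905900
step 5 [2.5y] zero: DF = P = 8867/10000 ≈ 0.886700
step 6 [3y] zero: DF = P = 8743/10000 ≈ 0.874300
step 7 [3.5y] zero: DF = P = 8661/10000 ≈ 0.866100
step 8 [4y] zero: DF = P = 209/250 ≈ 0.836000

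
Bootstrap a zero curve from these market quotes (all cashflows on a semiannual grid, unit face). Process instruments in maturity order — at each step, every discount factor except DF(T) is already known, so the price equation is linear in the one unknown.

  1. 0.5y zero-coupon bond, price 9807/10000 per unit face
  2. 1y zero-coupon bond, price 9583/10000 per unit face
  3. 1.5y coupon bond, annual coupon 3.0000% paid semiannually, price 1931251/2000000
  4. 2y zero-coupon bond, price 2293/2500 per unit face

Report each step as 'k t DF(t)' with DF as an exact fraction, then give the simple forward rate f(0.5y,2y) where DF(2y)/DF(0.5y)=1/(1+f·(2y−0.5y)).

1 1/2 9807/10000
2 1 9583/10000
3 3/2 9227/10000
4 2 2293/2500
f(0.5y,2y) = ((9807/10000)/(2293/2500) − 1)/(3/2) = 635/13758 ≈ 4.6155%

step 1 [0.5y] zero: DF = P = 9807/10000 ≈ 0.980700
step 2 [1y] zero: DF = P = 9583/10000 ≈ 0.958300
step 3 [1.5y] bond c/2=3/200: DF=(1931251/2000000 − 3/200·(0.980700+0.958300))/(1+3/200) = 9227/10000 ≈ 0.922700
step 4 [2y] zero: DF = P = 2293/2500 ≈ 0.917200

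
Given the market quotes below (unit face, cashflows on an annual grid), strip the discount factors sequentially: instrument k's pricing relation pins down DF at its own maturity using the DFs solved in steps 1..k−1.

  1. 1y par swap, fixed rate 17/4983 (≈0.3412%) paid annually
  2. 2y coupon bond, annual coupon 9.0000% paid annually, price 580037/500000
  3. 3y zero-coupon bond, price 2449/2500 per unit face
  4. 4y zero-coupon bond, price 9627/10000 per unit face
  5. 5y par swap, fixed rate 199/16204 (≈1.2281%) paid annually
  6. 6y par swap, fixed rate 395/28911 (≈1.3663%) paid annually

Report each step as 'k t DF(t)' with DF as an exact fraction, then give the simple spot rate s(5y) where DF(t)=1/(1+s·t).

step 1 [1y] swap r/1=17/4983: DF=(1 − 17/4983·(0))/(1+17/4983) = 4983/5000 ≈ 0.996600
step 2 [2y] bond c/1=9/100: DF=(580037/500000 − 9/100·(0.996600))/(1+9/100) = 491/500 ≈ 0.982000
step 3 [3y] zero: DF = P = 2449/2500 ≈ 0.979600
step 4 [4y] zero: DF = P = 9627/10000 ≈ 0.962700
step 5 [5y] swap r/1=199/16204: DF=(1 − 199/16204·(0.996600+0.982000+0.979600+0.962700))/(1+199/16204) = 9403/10000 ≈ 0.940300
step 6 [6y] swap r/1=395/28911: DF=(1 − 395/28911·(0.996600+0.982000+0.979600+0.962700+0.940300))/(1+395/28911) = 921/1000 ≈ 0.921000

1 1 4983/5000
2 2 491/500
3 3 2449/2500
4 4 9627/10000
5 5 9403/10000
6 6 921/1000
s(5y) = (1/(9403/10000) − 1)/(5) = 597/47015 ≈ 1.2698%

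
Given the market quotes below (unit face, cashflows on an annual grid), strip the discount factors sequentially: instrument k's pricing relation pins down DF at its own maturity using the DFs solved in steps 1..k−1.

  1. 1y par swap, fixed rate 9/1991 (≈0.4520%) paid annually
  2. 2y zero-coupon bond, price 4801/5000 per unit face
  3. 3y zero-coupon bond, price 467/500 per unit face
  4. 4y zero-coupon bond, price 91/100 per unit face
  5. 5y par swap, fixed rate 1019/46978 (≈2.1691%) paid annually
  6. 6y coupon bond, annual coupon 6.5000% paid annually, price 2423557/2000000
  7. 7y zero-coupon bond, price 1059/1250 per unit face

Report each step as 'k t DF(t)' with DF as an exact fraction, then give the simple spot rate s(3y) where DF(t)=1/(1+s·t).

1 1 1991/2000
2 2 4801/5000
3 3 467/500
4 4 91/100
5 5 8981/10000
6 6 8511/10000
7 7 1059/1250
s(3y) = (1/(467/500) − 1)/(3) = 11/467 ≈ 2.3555%

step 1 [1y] swap r/1=9/1991: DF=(1 − 9/1991·(0))/(1+9/1991) = 1991/2000 ≈ 0.995500
step 2 [2y] zero: DF = P = 4801/5000 ≈ 0.960200
step 3 [3y] zero: DF = P = 467/500 ≈ 0.934000
step 4 [4y] zero: DF = P = 91/100 ≈ 0.910000
step 5 [5y] swap r/1=1019/46978: DF=(1 − 1019/46978·(0.995500+0.960200+0.934000+0.910000))/(1+1019/46978) = 8981/10000 ≈ 0.898100
step 6 [6y] bond c/1=13/200: DF=(2423557/2000000 − 13/200·(0.995500+0.960200+0.934000+0.910000+0.898100))/(1+13/200) = 8511/10000 ≈ 0.851100
step 7 [7y] zero: DF = P = 1059/1250 ≈ 0.847200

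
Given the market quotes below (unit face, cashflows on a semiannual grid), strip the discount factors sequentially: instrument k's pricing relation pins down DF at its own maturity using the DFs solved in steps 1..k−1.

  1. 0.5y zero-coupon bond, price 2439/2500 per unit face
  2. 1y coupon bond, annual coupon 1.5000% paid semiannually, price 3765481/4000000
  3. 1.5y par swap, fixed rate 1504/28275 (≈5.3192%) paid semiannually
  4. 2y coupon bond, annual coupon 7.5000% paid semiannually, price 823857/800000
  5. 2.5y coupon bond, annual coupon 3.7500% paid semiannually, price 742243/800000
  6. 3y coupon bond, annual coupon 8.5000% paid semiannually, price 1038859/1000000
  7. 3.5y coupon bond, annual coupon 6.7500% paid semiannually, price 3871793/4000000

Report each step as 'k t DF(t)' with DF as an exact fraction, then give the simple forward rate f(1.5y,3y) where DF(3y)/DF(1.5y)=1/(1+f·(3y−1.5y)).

step 1 [0.5y] zero: DF = P = 2439/2500 ≈ 0.975600
step 2 [1y] bond c/2=3/400: DF=(3765481/4000000 − 3/400·(0.975600))/(1+3/400) = 9271/10000 ≈ 0.927100
step 3 [1.5y] swap r/2=752/28275: DF=(1 − 752/28275·(0.975600+0.927100))/(1+752/28275) = 578/625 ≈ 0.924800
step 4 [2y] bond c/2=3/80: DF=(823857/800000 − 3/80·(0.975600+0.927100+0.924800))/(1+3/80) = 1113/1250 ≈ 0.890400
step 5 [2.5y] bond c/2=3/160: DF=(742243/800000 − 3/160·(0.975600+0.927100+0.924800+0.890400))/(1+3/160) = 8423/10000 ≈ 0.842300
step 6 [3y] bond c/2=17/400: DF=(1038859/1000000 − 17/400·(0.975600+0.927100+0.924800+0.890400+0.842300))/(1+17/400) = 4053/5000 ≈ 0.810600
step 7 [3.5y] bond c/2=27/800: DF=(3871793/4000000 − 27/800·(0.975600+0.927100+0.924800+0.890400+0.842300+0.810600))/(1+27/800) = 761/1000 ≈ 0.761000

1 1/2 2439/2500
2 1 9271/10000
3 3/2 578/625
4 2 1113/1250
5 5/2 8423/10000
6 3 4053/5000
7 7/2 761/1000
f(1.5y,3y) = ((578/625)/(4053/5000) − 1)/(3/2) = 1142/12159 ≈ 9.3922%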